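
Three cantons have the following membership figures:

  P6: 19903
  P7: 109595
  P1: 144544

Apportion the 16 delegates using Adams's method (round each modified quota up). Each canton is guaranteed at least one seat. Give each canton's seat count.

Standard divisor 274042/16 ≈ 17127.625; standard quotas: P6 1.162, P7 6.399, P1 8.439.
Rounding up gives 2, 7, 9 = 18 seats, so the divisor must be adjusted.
With modified divisor 19100: modified quotas P6 1.042, P7 5.738, P1 7.568.
Rounding up: P6 2, P7 6, P1 8 (total 16).

P6 2, P7 6, P1 8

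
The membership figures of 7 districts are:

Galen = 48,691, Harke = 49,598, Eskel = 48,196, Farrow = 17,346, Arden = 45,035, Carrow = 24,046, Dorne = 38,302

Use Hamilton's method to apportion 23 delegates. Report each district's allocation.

Standard divisor: 271214 ÷ 23 ≈ 11791.913.
Standard quotas: Galen 4.1292, Harke 4.2061, Eskel 4.0872, Farrow 1.4710, Arden 3.8191, Carrow 2.0392, Dorne 3.2482.
Lower quotas: Galen 4, Harke 4, Eskel 4, Farrow 1, Arden 3, Carrow 2, Dorne 3 (sum 21, leaving 2 seats).
Remainders in descending order: Arden 0.8191, Farrow 0.4710, Dorne 0.2482, Harke 0.2061, Galen 0.1292, Eskel 0.0872, Carrow 0.0392.
Largest remainders: Arden, Farrow receive the extra seats.

Galen=4, Harke=4, Eskel=4, Farrow=2, Arden=4, Carrow=2, Dorne=3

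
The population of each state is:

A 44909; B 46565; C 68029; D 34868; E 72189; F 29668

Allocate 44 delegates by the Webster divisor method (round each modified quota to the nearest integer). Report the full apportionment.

Standard divisor 296228/44 ≈ 6732.455; standard quotas: A 6.671, B 6.916, C 10.105, D 5.179, E 10.723, F 4.407.
Rounding to the nearest integer gives A 7, B 7, C 10, D 5, E 11, F 4 — total 44, matching the house size, so no adjustment is needed.

A=7, B=7, C=10, D=5, E=11, F=4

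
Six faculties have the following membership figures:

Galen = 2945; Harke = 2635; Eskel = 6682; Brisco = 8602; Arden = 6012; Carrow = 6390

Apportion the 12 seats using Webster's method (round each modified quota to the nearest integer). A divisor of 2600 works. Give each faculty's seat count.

Galen: 1, Harke: 1, Eskel: 3, Brisco: 3, Arden: 2, Carrow: 2

With modified divisor 2600: modified quotas Galen 1.133, Harke 1.013, Eskel 2.570, Brisco 3.308, Arden 2.312, Carrow 2.458.
Rounding to the nearest integer: Galen 1, Harke 1, Eskel 3, Brisco 3, Arden 2, Carrow 2 (total 12).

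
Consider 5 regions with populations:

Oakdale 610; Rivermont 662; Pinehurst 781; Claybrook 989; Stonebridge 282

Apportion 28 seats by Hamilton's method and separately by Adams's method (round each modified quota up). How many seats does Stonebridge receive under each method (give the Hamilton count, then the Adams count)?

Hamilton: Oakdale 5, Rivermont 6, Pinehurst 7, Claybrook 8, Stonebridge 2.
Adams: Oakdale 5, Rivermont 6, Pinehurst 6, Claybrook 8, Stonebridge 3.
Stonebridge gets 2 under Hamilton and 3 under Adams.

2 and 3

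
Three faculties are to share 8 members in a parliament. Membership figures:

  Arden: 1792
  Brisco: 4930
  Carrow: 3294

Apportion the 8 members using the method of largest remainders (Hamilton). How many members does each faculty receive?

Arden 1, Brisco 4, Carrow 3

Total 10016; standard divisor 10016/8 = 1252.
Standard quotas: Arden 1.431, Brisco 3.938, Carrow 2.631.
Lower quotas: Arden 1, Brisco 3, Carrow 2 (sum 6, leaving 2 seats).
Remainders in descending order: Brisco 0.938, Carrow 0.631, Arden 0.431.
Largest remainders: Brisco, Carrow receive the extra seats.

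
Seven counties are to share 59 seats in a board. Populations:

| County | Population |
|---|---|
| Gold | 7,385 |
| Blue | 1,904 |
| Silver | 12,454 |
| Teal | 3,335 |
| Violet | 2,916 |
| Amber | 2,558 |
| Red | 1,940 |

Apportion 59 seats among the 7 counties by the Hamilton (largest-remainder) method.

The standard divisor is 32492/59 ≈ 550.712.
Standard quotas: Gold 13.4099, Blue 3.4573, Silver 22.6144, Teal 6.0558, Violet 5.2950, Amber 4.6449, Red 3.5227.
Lower quotas: Gold 13, Blue 3, Silver 22, Teal 6, Violet 5, Amber 4, Red 3 (sum 56, leaving 3 seats).
Remainders in descending order: Amber 0.6449, Silver 0.6144, Red 0.5227, Blue 0.4573, Gold 0.4099, Violet 0.2950, Teal 0.0558.
The surplus seats go to Amber, Silver, Red.

Gold 13; Blue 3; Silver 23; Teal 6; Violet 5; Amber 5; Red 4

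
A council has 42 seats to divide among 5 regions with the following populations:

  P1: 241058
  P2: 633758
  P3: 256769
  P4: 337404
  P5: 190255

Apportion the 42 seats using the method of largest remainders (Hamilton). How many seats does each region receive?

The standard divisor is 1659244/42 ≈ 39505.81.
Standard quotas: P1 6.1018, P2 16.0421, P3 6.4995, P4 8.5406, P5 4.8159.
Lower quotas: P1 6, P2 16, P3 6, P4 8, P5 4 (sum 40, leaving 2 seats).
Remainders in descending order: P5 0.8159, P4 0.5406, P3 0.4995, P1 0.1018, P2 0.0421.
Largest remainders: P5, P4 receive the extra seats.

P1 6, P2 16, P3 6, P4 9, P5 5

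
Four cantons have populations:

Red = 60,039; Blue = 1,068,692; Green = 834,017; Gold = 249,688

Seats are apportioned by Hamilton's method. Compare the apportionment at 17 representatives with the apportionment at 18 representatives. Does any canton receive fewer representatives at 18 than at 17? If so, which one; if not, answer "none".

At 17 seats: Red 1, Blue 8, Green 6, Gold 2.
At 18 seats: Red 0, Blue 9, Green 7, Gold 2.
Red drops from 1 to 0.

Red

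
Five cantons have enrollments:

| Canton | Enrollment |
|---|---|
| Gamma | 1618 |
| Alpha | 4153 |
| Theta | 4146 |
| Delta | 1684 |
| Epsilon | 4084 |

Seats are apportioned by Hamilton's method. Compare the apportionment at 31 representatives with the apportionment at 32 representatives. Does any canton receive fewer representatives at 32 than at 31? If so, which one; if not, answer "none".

At 31 seats: Gamma 3, Alpha 8, Theta 8, Delta 4, Epsilon 8.
At 32 seats: Gamma 3, Alpha 9, Theta 9, Delta 3, Epsilon 8.
Delta drops from 4 to 3.

Delta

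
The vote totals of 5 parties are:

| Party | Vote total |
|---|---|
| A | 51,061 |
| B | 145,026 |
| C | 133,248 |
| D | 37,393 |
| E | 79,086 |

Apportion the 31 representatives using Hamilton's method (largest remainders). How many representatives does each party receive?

A 4, B 10, C 9, D 3, E 5

Standard divisor: 445814 ÷ 31 ≈ 14381.097.
Standard quotas: A 3.5506, B 10.0845, C 9.2655, D 2.6001, E 5.4993.
Lower quotas: A 3, B 10, C 9, D 2, E 5 (sum 29, leaving 2 seats).
Remainders in descending order: D 0.6001, A 0.5506, E 0.4993, C 0.2655, B 0.0845.
The surplus seats go to D, A.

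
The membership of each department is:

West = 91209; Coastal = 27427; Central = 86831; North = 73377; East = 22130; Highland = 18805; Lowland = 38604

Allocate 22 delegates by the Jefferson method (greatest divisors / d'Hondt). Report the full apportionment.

West: 6, Coastal: 1, Central: 6, North: 5, East: 1, Highland: 1, Lowland: 2

Standard divisor 358383/22 ≈ 16290.136; standard quotas: West 5.599, Coastal 1.684, Central 5.330, North 4.504, East 1.358, Highland 1.154, Lowland 2.370.
Rounding down gives 5, 1, 5, 4, 1, 1, 2 = 19 seats, so the divisor must be adjusted.
With modified divisor 14100: modified quotas West 6.469, Coastal 1.945, Central 6.158, North 5.204, East 1.570, Highland 1.334, Lowland 2.738.
Rounding down: West 6, Coastal 1, Central 6, North 5, East 1, Highland 1, Lowland 2 (total 22).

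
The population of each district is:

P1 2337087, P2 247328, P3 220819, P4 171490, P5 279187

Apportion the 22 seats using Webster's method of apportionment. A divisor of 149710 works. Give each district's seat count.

P1 16, P2 2, P3 1, P4 1, P5 2

With modified divisor 149710: modified quotas P1 15.611, P2 1.652, P3 1.475, P4 1.145, P5 1.865.
Rounding to the nearest integer: P1 16, P2 2, P3 1, P4 1, P5 2 (total 22).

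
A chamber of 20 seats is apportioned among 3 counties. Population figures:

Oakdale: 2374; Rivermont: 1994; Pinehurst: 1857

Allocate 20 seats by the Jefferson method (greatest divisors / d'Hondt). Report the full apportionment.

Standard divisor 6225/20 ≈ 311.25; standard quotas: Oakdale 7.627, Rivermont 6.406, Pinehurst 5.966.
Rounding down gives 7, 6, 5 = 18 seats, so the divisor must be adjusted.
With modified divisor 290: modified quotas Oakdale 8.186, Rivermont 6.876, Pinehurst 6.403.
Rounding down: Oakdale 8, Rivermont 6, Pinehurst 6 (total 20).

Oakdale 8, Rivermont 6, Pinehurst 6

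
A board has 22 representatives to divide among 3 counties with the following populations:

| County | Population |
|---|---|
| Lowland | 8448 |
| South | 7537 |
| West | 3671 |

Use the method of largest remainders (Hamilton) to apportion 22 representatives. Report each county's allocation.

Lowland: 10; South: 8; West: 4

Total 19656; standard divisor 19656/22 ≈ 893.455.
Standard quotas: Lowland 9.4554, South 8.4358, West 4.1088.
Lower quotas: Lowland 9, South 8, West 4 (sum 21, leaving 1 seat).
Remainders in descending order: Lowland 0.4554, South 0.4358, West 0.1088.
Largest remainder: Lowland receives the extra seat.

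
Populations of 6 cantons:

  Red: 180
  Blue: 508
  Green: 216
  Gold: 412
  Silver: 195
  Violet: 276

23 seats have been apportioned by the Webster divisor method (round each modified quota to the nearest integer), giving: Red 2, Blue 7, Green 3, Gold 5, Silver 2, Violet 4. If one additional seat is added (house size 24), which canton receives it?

Priority for the next seat is population ÷ (current seats + 0.5).
Priorities: Red 72.000, Blue 67.733, Green 61.714, Gold 74.909, Silver 78.000, Violet 61.333.
Highest priority: Silver.

Silver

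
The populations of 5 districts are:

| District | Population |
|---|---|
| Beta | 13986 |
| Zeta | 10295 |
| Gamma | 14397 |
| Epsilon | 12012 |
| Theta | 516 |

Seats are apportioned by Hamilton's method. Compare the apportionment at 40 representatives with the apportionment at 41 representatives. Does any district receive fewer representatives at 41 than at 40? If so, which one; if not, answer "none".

At 40 seats: Beta 11, Zeta 8, Gamma 11, Epsilon 9, Theta 1.
At 41 seats: Beta 11, Zeta 8, Gamma 12, Epsilon 10, Theta 0.
Theta drops from 1 to 0.

Theta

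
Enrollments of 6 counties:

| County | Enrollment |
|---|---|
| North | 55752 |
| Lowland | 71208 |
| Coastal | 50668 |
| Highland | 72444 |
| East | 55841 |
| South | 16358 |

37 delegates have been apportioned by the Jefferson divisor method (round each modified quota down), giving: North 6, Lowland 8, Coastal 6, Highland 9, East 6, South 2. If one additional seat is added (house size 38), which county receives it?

Priority for the next seat is population ÷ (current seats + 1).
Priorities: North 7964.571, Lowland 7912.000, Coastal 7238.286, Highland 7244.400, East 7977.286, South 5452.667.
Highest priority: East.

East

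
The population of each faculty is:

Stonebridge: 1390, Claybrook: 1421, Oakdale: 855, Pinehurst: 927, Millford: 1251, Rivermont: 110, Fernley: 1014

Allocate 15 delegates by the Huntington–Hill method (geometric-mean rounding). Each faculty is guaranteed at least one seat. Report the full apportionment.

Stonebridge 3; Claybrook 3; Oakdale 2; Pinehurst 2; Millford 2; Rivermont 1; Fernley 2

With divisor 539: modified quotas Stonebridge 2.579, Claybrook 2.636, Oakdale 1.586, Pinehurst 1.720, Millford 2.321, Rivermont 0.204, Fernley 1.881.
Geometric-mean thresholds: Stonebridge √(2·3)=2.449, Claybrook √(2·3)=2.449, Oakdale √(1·2)=1.414, Pinehurst √(1·2)=1.414, Millford √(2·3)=2.449, Rivermont (min 1), Fernley √(1·2)=1.414.
Each quota rounded against its threshold gives Stonebridge 3, Claybrook 3, Oakdale 2, Pinehurst 2, Millford 2, Rivermont 1, Fernley 2 (total 15).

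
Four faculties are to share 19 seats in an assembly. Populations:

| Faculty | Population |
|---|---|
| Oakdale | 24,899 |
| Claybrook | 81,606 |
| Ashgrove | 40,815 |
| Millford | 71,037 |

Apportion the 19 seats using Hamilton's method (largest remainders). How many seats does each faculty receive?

Total 218357; standard divisor 218357/19 ≈ 11492.474.
Standard quotas: Oakdale 2.1665, Claybrook 7.1008, Ashgrove 3.5515, Millford 6.1812.
Lower quotas: Oakdale 2, Claybrook 7, Ashgrove 3, Millford 6 (sum 18, leaving 1 seat).
Remainders in descending order: Ashgrove 0.5515, Millford 0.1812, Oakdale 0.1665, Claybrook 0.1008.
Largest remainder: Ashgrove receives the extra seat.

Oakdale=2; Claybrook=7; Ashgrove=4; Millford=6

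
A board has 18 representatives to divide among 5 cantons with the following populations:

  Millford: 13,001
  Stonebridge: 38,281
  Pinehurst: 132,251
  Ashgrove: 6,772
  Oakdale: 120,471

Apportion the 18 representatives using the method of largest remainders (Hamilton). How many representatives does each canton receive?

Millford=1, Stonebridge=2, Pinehurst=8, Ashgrove=0, Oakdale=7

Total 310776; standard divisor 310776/18 ≈ 17265.333.
Standard quotas: Millford 0.7530, Stonebridge 2.2172, Pinehurst 7.6599, Ashgrove 0.3922, Oakdale 6.9776.
Lower quotas: Millford 0, Stonebridge 2, Pinehurst 7, Ashgrove 0, Oakdale 6 (sum 15, leaving 3 seats).
Remainders in descending order: Oakdale 0.9776, Millford 0.7530, Pinehurst 0.6599, Ashgrove 0.3922, Stonebridge 0.2172.
Largest remainders: Oakdale, Millford, Pinehurst receive the extra seats.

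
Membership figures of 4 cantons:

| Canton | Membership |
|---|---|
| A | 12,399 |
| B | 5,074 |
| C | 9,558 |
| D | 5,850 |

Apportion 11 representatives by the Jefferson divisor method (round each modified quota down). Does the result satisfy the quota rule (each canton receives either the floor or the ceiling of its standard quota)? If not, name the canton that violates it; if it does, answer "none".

none

Standard quotas: A 4.148, B 1.697, C 3.198, D 1.957.
Jefferson allocation: A 4, B 2, C 3, D 2.
Every allocation lies between the lower and upper quota.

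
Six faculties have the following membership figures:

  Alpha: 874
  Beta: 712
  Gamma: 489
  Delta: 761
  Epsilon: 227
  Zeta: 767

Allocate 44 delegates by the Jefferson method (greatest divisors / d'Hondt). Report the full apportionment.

Standard divisor 3830/44 ≈ 87.045; standard quotas: Alpha 10.041, Beta 8.180, Gamma 5.618, Delta 8.743, Epsilon 2.608, Zeta 8.811.
Rounding down gives 10, 8, 5, 8, 2, 8 = 41 seats, so the divisor must be adjusted.
With modified divisor 80: modified quotas Alpha 10.925, Beta 8.900, Gamma 6.112, Delta 9.512, Epsilon 2.837, Zeta 9.588.
Rounding down: Alpha 10, Beta 8, Gamma 6, Delta 9, Epsilon 2, Zeta 9 (total 44).

Alpha 10, Beta 8, Gamma 6, Delta 9, Epsilon 2, Zeta 9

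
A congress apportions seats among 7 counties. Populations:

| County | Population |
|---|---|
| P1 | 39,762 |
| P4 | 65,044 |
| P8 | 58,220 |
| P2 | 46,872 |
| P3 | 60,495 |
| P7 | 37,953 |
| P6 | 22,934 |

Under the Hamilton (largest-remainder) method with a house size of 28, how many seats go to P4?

6

Standard divisor: 331280 ÷ 28 ≈ 11831.429.
Standard quotas: P1 3.3607, P4 5.4976, P8 4.9208, P2 3.9617, P3 5.1131, P7 3.2078, P6 1.9384.
Lower quotas: P1 3, P4 5, P8 4, P2 3, P3 5, P7 3, P6 1 (sum 24, leaving 4 seats).
Remainders in descending order: P2 0.9617, P6 0.9384, P8 0.9208, P4 0.4976, P1 0.3607, P7 0.2078, P3 0.1131.
Largest remainders: P2, P6, P8, P4 receive the extra seats.
P4 receives 6.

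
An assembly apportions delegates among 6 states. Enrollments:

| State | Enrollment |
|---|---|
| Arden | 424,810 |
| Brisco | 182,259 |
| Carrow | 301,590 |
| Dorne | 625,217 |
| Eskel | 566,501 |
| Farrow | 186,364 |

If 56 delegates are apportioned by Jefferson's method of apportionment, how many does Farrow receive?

Standard divisor 2286741/56 ≈ 40834.661; standard quotas: Arden 10.403, Brisco 4.463, Carrow 7.386, Dorne 15.311, Eskel 13.873, Farrow 4.564.
Rounding down gives 10, 4, 7, 15, 13, 4 = 53 seats, so the divisor must be adjusted.
With modified divisor 38200: modified quotas Arden 11.121, Brisco 4.771, Carrow 7.895, Dorne 16.367, Eskel 14.830, Farrow 4.879.
Rounding down: Arden 11, Brisco 4, Carrow 7, Dorne 16, Eskel 14, Farrow 4 (total 56).
Farrow receives 4.

4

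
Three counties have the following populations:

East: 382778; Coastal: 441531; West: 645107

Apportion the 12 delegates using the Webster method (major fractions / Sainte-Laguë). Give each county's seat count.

East: 3, Coastal: 4, West: 5

Standard divisor 1469416/12 ≈ 122451.333; standard quotas: East 3.126, Coastal 3.606, West 5.268.
Rounding to the nearest integer gives East 3, Coastal 4, West 5 — total 12, matching the house size, so no adjustment is needed.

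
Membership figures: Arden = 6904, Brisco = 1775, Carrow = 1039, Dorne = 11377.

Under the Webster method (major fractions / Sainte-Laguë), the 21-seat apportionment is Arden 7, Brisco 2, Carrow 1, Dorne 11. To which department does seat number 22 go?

Dorne

Priority for the next seat is population ÷ (current seats + 0.5).
Priorities: Arden 920.533, Brisco 710.000, Carrow 692.667, Dorne 989.304.
Highest priority: Dorne.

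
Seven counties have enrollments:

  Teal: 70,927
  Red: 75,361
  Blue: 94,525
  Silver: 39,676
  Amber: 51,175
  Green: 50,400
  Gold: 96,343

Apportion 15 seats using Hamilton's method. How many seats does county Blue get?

3

Standard divisor: 478407 ÷ 15 ≈ 31893.8.
Standard quotas: Teal 2.2238, Red 2.3629, Blue 2.9637, Silver 1.2440, Amber 1.6045, Green 1.5802, Gold 3.0207.
Lower quotas: Teal 2, Red 2, Blue 2, Silver 1, Amber 1, Green 1, Gold 3 (sum 12, leaving 3 seats).
Remainders in descending order: Blue 0.9637, Amber 0.6045, Green 0.5802, Red 0.3629, Silver 0.2440, Teal 0.2238, Gold 0.0207.
The surplus seats go to Blue, Amber, Green.
Blue receives 3.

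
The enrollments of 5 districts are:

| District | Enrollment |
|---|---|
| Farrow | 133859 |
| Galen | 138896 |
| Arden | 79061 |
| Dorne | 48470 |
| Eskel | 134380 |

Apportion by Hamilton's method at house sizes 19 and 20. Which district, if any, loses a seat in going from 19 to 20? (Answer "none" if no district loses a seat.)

none

At 19 seats: Farrow 5, Galen 5, Arden 3, Dorne 1, Eskel 5.
At 20 seats: Farrow 5, Galen 5, Arden 3, Dorne 2, Eskel 5.
No district's allocation decreased.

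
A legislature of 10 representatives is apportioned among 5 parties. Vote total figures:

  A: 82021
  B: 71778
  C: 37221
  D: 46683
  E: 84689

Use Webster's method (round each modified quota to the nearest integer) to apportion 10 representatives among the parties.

A 3, B 2, C 1, D 1, E 3

Standard divisor 322392/10 ≈ 32239.2; standard quotas: A 2.544, B 2.226, C 1.155, D 1.448, E 2.627.
Rounding to the nearest integer gives A 3, B 2, C 1, D 1, E 3 — total 10, matching the house size, so no adjustment is needed.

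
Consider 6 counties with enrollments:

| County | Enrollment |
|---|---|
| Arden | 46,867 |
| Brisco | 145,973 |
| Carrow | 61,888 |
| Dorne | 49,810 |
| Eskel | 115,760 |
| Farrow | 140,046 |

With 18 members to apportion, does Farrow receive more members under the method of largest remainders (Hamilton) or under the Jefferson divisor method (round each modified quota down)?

Jefferson

Hamilton: Arden 1, Brisco 5, Carrow 2, Dorne 2, Eskel 4, Farrow 4.
Jefferson: Arden 1, Brisco 5, Carrow 2, Dorne 1, Eskel 4, Farrow 5.
Farrow gets 4 under Hamilton and 5 under Jefferson.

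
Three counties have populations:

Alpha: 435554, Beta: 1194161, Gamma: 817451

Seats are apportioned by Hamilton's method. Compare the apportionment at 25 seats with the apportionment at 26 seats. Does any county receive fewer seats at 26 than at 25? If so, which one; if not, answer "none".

At 25 seats: Alpha 5, Beta 12, Gamma 8.
At 26 seats: Alpha 4, Beta 13, Gamma 9.
Alpha drops from 5 to 4.

Alpha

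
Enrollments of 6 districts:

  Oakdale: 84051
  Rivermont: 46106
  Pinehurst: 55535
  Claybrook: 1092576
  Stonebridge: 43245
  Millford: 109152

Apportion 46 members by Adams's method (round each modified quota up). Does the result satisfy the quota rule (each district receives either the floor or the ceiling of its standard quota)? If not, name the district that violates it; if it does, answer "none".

Standard quotas: Oakdale 2.702, Rivermont 1.482, Pinehurst 1.786, Claybrook 35.129, Stonebridge 1.390, Millford 3.510.
Adams allocation: Oakdale 3, Rivermont 2, Pinehurst 2, Claybrook 33, Stonebridge 2, Millford 4.
Claybrook has quota 35.129 (lower 35, upper 36) but receives 33 — outside the quota interval.

Claybrook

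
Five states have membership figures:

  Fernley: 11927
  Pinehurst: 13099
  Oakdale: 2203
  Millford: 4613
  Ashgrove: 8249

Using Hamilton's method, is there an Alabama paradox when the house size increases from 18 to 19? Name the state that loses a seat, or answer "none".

At 18 seats: Fernley 5, Pinehurst 6, Oakdale 1, Millford 2, Ashgrove 4.
At 19 seats: Fernley 6, Pinehurst 6, Oakdale 1, Millford 2, Ashgrove 4.
No state's allocation decreased.

none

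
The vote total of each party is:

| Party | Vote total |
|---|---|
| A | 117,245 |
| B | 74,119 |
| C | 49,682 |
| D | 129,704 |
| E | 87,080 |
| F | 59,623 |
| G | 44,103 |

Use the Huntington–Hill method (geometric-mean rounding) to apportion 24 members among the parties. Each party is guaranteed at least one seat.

A: 5, B: 3, C: 2, D: 5, E: 4, F: 3, G: 2

With divisor 24011: modified quotas A 4.883, B 3.087, C 2.069, D 5.402, E 3.627, F 2.483, G 1.837.
Geometric-mean thresholds: A √(4·5)=4.472, B √(3·4)=3.464, C √(2·3)=2.449, D √(5·6)=5.477, E √(3·4)=3.464, F √(2·3)=2.449, G √(1·2)=1.414.
Each quota rounded against its threshold gives A 5, B 3, C 2, D 5, E 4, F 3, G 2 (total 24).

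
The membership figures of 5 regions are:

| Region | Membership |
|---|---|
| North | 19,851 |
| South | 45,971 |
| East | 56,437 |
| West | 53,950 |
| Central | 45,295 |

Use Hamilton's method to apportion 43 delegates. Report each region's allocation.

Total 221504; standard divisor 221504/43 ≈ 5151.256.
Standard quotas: North 3.8536, South 8.9242, East 10.9560, West 10.4732, Central 8.7930.
Lower quotas: North 3, South 8, East 10, West 10, Central 8 (sum 39, leaving 4 seats).
Remainders in descending order: East 0.9560, South 0.9242, North 0.8536, Central 0.7930, West 0.4732.
Largest remainders: East, South, North, Central receive the extra seats.

North: 4; South: 9; East: 11; West: 10; Central: 9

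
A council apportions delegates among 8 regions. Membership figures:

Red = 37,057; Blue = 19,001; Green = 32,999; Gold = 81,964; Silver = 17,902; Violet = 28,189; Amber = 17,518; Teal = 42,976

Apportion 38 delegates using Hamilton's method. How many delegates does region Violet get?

Total 277606; standard divisor 277606/38 ≈ 7305.421.
Standard quotas: Red 5.0725, Blue 2.6009, Green 4.5171, Gold 11.2196, Silver 2.4505, Violet 3.8586, Amber 2.3979, Teal 5.8828.
Lower quotas: Red 5, Blue 2, Green 4, Gold 11, Silver 2, Violet 3, Amber 2, Teal 5 (sum 34, leaving 4 seats).
Remainders in descending order: Teal 0.8828, Violet 0.8586, Blue 0.6009, Green 0.5171, Silver 0.4505, Amber 0.3979, Gold 0.2196, Red 0.0725.
Largest remainders: Teal, Violet, Blue, Green receive the extra seats.
Violet receives 4.

4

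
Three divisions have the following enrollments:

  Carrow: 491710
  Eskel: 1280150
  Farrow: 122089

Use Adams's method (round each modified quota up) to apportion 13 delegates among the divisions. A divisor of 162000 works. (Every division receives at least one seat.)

Carrow: 4, Eskel: 8, Farrow: 1

With modified divisor 162000: modified quotas Carrow 3.035, Eskel 7.902, Farrow 0.754.
Rounding up: Carrow 4, Eskel 8, Farrow 1 (total 13).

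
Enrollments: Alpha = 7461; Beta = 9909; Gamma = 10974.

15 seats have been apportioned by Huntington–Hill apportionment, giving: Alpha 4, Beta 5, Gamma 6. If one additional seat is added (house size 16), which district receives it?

Priority for the next seat is population ÷ (√(s·(s+1))).
Priorities: Alpha 1668.330, Beta 1809.128, Gamma 1693.325.
Highest priority: Beta.

Beta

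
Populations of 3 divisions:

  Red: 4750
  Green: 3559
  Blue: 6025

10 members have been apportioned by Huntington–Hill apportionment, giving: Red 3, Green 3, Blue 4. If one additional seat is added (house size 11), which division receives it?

Red

Priority for the next seat is population ÷ (√(s·(s+1))).
Priorities: Red 1371.207, Green 1027.395, Blue 1347.231.
Highest priority: Red.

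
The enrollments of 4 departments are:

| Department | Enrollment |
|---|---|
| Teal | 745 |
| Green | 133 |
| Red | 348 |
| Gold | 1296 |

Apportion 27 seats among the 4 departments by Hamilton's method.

Teal 8, Green 1, Red 4, Gold 14

Total 2522; standard divisor 2522/27 ≈ 93.407.
Standard quotas: Teal 7.976, Green 1.424, Red 3.726, Gold 13.875.
Lower quotas: Teal 7, Green 1, Red 3, Gold 13 (sum 24, leaving 3 seats).
Remainders in descending order: Teal 0.976, Gold 0.875, Red 0.726, Green 0.424.
Largest remainders: Teal, Gold, Red receive the extra seats.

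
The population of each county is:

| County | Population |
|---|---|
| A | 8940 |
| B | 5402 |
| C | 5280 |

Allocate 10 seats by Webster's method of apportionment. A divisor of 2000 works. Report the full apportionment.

With modified divisor 2000: modified quotas A 4.470, B 2.701, C 2.640.
Rounding to the nearest integer: A 4, B 3, C 3 (total 10).

A 4, B 3, C 3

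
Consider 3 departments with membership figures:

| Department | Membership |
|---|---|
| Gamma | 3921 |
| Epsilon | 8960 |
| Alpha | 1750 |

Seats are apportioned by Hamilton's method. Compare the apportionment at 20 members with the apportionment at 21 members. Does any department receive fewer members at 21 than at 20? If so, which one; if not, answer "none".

At 20 seats: Gamma 5, Epsilon 12, Alpha 3.
At 21 seats: Gamma 6, Epsilon 13, Alpha 2.
Alpha drops from 3 to 2.

Alpha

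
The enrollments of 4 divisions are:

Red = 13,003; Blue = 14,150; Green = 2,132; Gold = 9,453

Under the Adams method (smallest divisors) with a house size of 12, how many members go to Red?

4

Standard divisor 38738/12 ≈ 3228.167; standard quotas: Red 4.028, Blue 4.383, Green 0.660, Gold 2.928.
Rounding up gives 5, 5, 1, 3 = 14 seats, so the divisor must be adjusted.
With modified divisor 3900: modified quotas Red 3.334, Blue 3.628, Green 0.547, Gold 2.424.
Rounding up: Red 4, Blue 4, Green 1, Gold 3 (total 12).
Red receives 4.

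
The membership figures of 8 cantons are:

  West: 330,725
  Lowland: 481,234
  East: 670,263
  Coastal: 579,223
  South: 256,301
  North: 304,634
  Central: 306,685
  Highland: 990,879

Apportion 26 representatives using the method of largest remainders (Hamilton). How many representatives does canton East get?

4

Standard divisor: 3919944 ÷ 26 ≈ 150767.077.
Standard quotas: West 2.1936, Lowland 3.1919, East 4.4457, Coastal 3.8418, South 1.7000, North 2.0206, Central 2.0342, Highland 6.5723.
Lower quotas: West 2, Lowland 3, East 4, Coastal 3, South 1, North 2, Central 2, Highland 6 (sum 23, leaving 3 seats).
Remainders in descending order: Coastal 0.8418, South 0.7000, Highland 0.5723, East 0.4457, West 0.1936, Lowland 0.1919, Central 0.0342, North 0.0206.
Largest remainders: Coastal, South, Highland receive the extra seats.
East receives 4.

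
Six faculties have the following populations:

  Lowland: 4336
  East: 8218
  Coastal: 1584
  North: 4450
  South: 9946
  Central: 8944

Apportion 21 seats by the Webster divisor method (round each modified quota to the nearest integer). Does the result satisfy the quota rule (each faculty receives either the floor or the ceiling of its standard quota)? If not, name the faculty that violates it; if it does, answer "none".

none

Standard quotas: Lowland 2.430, East 4.605, Coastal 0.888, North 2.493, South 5.573, Central 5.012.
Webster allocation: Lowland 2, East 5, Coastal 1, North 2, South 6, Central 5.
Every allocation lies between the lower and upper quota.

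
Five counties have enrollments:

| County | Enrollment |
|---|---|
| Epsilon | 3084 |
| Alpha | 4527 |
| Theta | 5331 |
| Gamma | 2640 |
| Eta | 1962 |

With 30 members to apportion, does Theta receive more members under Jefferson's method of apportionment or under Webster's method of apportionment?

Jefferson

Jefferson: Epsilon 5, Alpha 8, Theta 10, Gamma 4, Eta 3.
Webster: Epsilon 5, Alpha 8, Theta 9, Gamma 5, Eta 3.
Theta gets 10 under Jefferson and 9 under Webster.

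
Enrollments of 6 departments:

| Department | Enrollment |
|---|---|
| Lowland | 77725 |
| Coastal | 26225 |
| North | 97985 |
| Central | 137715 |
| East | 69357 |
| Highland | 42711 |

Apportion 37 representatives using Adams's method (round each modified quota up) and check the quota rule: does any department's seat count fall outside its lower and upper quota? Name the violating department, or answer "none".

none

Standard quotas: Lowland 6.366, Coastal 2.148, North 8.026, Central 11.280, East 5.681, Highland 3.498.
Adams allocation: Lowland 6, Coastal 2, North 8, Central 11, East 6, Highland 4.
Every allocation lies between the lower and upper quota.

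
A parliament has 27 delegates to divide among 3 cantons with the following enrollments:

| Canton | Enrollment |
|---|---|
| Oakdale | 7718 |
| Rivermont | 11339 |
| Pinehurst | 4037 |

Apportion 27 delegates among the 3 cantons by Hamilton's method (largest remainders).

The standard divisor is 23094/27 ≈ 855.333.
Standard quotas: Oakdale 9.0234, Rivermont 13.2568, Pinehurst 4.7198.
Lower quotas: Oakdale 9, Rivermont 13, Pinehurst 4 (sum 26, leaving 1 seat).
Remainders in descending order: Pinehurst 0.7198, Rivermont 0.2568, Oakdale 0.0234.
The surplus seat goes to Pinehurst.

Oakdale=9, Rivermont=13, Pinehurst=5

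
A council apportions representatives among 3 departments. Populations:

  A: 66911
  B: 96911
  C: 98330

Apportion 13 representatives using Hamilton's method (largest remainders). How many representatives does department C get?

5

Standard divisor: 262152 ÷ 13 ≈ 20165.538.
Standard quotas: A 3.3181, B 4.8058, C 4.8761.
Lower quotas: A 3, B 4, C 4 (sum 11, leaving 2 seats).
Remainders in descending order: C 0.8761, B 0.8058, A 0.3181.
Largest remainders: C, B receive the extra seats.
C receives 5.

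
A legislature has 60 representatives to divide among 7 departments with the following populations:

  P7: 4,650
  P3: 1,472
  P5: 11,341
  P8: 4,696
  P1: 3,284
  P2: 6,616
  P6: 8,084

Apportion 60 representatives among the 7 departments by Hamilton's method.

Standard divisor: 40143 ÷ 60 ≈ 669.05.
Standard quotas: P7 6.9502, P3 2.2001, P5 16.9509, P8 7.0189, P1 4.9085, P2 9.8886, P6 12.0828.
Lower quotas: P7 6, P3 2, P5 16, P8 7, P1 4, P2 9, P6 12 (sum 56, leaving 4 seats).
Remainders in descending order: P5 0.9509, P7 0.9502, P1 0.9085, P2 0.8886, P3 0.2001, P6 0.0828, P8 0.0189.
The surplus seats go to P5, P7, P1, P2.

P7 7, P3 2, P5 17, P8 7, P1 5, P2 10, P6 12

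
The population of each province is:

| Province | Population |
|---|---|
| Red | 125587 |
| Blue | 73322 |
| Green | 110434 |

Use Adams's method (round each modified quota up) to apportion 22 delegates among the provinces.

Red=9; Blue=5; Green=8

Standard divisor 309343/22 ≈ 14061.045; standard quotas: Red 8.932, Blue 5.215, Green 7.854.
Rounding up gives 9, 6, 8 = 23 seats, so the divisor must be adjusted.
With modified divisor 15200: modified quotas Red 8.262, Blue 4.824, Green 7.265.
Rounding up: Red 9, Blue 5, Green 8 (total 22).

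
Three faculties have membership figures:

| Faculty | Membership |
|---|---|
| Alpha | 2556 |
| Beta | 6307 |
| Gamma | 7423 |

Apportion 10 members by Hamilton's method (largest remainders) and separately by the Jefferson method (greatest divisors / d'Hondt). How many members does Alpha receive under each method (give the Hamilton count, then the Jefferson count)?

Hamilton: Alpha 2, Beta 4, Gamma 4.
Jefferson: Alpha 1, Beta 4, Gamma 5.
Alpha gets 2 under Hamilton and 1 under Jefferson.

2 and 1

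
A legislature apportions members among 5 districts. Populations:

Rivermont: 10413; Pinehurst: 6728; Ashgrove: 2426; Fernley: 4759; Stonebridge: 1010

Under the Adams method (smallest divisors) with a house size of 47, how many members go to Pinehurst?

12

Standard divisor 25336/47 ≈ 539.064; standard quotas: Rivermont 19.317, Pinehurst 12.481, Ashgrove 4.500, Fernley 8.828, Stonebridge 1.874.
Rounding up gives 20, 13, 5, 9, 2 = 49 seats, so the divisor must be adjusted.
With modified divisor 570: modified quotas Rivermont 18.268, Pinehurst 11.804, Ashgrove 4.256, Fernley 8.349, Stonebridge 1.772.
Rounding up: Rivermont 19, Pinehurst 12, Ashgrove 5, Fernley 9, Stonebridge 2 (total 47).
Pinehurst receives 12.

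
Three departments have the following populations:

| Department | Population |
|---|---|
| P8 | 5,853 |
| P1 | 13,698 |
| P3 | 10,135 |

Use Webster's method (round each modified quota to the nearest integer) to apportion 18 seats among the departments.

P8=4, P1=8, P3=6

Standard divisor 29686/18 ≈ 1649.222; standard quotas: P8 3.549, P1 8.306, P3 6.145.
Rounding to the nearest integer gives P8 4, P1 8, P3 6 — total 18, matching the house size, so no adjustment is needed.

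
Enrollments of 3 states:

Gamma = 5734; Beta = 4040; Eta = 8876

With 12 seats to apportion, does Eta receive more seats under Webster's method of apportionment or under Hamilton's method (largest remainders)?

Hamilton

Webster: Gamma 4, Beta 3, Eta 5.
Hamilton: Gamma 4, Beta 2, Eta 6.
Eta gets 5 under Webster and 6 under Hamilton.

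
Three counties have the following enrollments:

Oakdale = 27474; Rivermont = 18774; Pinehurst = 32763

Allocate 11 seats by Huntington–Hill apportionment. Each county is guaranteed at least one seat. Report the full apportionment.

With divisor 7495: modified quotas Oakdale 3.666, Rivermont 2.505, Pinehurst 4.371.
Geometric-mean thresholds: Oakdale √(3·4)=3.464, Rivermont √(2·3)=2.449, Pinehurst √(4·5)=4.472.
Each quota rounded against its threshold gives Oakdale 4, Rivermont 3, Pinehurst 4 (total 11).

Oakdale: 4, Rivermont: 3, Pinehurst: 4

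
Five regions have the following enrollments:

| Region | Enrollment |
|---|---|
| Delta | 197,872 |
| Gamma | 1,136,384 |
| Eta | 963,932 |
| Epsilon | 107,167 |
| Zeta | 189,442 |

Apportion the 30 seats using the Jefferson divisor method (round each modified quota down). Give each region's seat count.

Standard divisor 2594797/30 ≈ 86493.233; standard quotas: Delta 2.288, Gamma 13.138, Eta 11.145, Epsilon 1.239, Zeta 2.190.
Rounding down gives 2, 13, 11, 1, 2 = 29 seats, so the divisor must be adjusted.
With modified divisor 80700: modified quotas Delta 2.452, Gamma 14.082, Eta 11.945, Epsilon 1.328, Zeta 2.347.
Rounding down: Delta 2, Gamma 14, Eta 11, Epsilon 1, Zeta 2 (total 30).

Delta: 2; Gamma: 14; Eta: 11; Epsilon: 1; Zeta: 2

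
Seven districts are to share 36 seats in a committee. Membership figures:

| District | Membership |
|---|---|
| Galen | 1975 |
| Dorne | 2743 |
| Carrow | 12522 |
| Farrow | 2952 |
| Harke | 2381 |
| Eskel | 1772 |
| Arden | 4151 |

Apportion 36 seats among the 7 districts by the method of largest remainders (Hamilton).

Galen: 3, Dorne: 3, Carrow: 16, Farrow: 4, Harke: 3, Eskel: 2, Arden: 5

Total 28496; standard divisor 28496/36 ≈ 791.556.
Standard quotas: Galen 2.4951, Dorne 3.4653, Carrow 15.8195, Farrow 3.7294, Harke 3.0080, Eskel 2.2386, Arden 5.2441.
Lower quotas: Galen 2, Dorne 3, Carrow 15, Farrow 3, Harke 3, Eskel 2, Arden 5 (sum 33, leaving 3 seats).
Remainders in descending order: Carrow 0.8195, Farrow 0.7294, Galen 0.4951, Dorne 0.4653, Arden 0.2441, Eskel 0.2386, Harke 0.0080.
The surplus seats go to Carrow, Farrow, Galen.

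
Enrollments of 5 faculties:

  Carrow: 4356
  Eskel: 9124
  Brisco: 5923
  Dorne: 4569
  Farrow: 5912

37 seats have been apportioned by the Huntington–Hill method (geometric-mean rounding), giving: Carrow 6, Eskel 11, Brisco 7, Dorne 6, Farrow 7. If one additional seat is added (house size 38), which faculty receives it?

Eskel

Priority for the next seat is population ÷ (√(s·(s+1))).
Priorities: Carrow 672.145, Eskel 794.142, Brisco 791.494, Dorne 705.012, Farrow 790.024.
Highest priority: Eskel.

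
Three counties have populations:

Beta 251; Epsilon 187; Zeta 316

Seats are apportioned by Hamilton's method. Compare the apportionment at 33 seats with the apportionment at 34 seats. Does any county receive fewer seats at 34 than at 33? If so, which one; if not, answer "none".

At 33 seats: Beta 11, Epsilon 8, Zeta 14.
At 34 seats: Beta 11, Epsilon 9, Zeta 14.
No county's allocation decreased.

none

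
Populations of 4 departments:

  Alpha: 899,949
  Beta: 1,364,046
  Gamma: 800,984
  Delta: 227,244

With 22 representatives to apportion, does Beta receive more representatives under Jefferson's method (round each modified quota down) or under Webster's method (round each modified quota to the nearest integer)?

Jefferson

Jefferson: Alpha 6, Beta 10, Gamma 5, Delta 1.
Webster: Alpha 6, Beta 9, Gamma 5, Delta 2.
Beta gets 10 under Jefferson and 9 under Webster.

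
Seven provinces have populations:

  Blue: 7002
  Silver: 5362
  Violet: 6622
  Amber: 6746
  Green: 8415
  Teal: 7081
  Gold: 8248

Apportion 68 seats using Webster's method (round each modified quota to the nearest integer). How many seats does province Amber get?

Standard divisor 49476/68 ≈ 727.588; standard quotas: Blue 9.624, Silver 7.370, Violet 9.101, Amber 9.272, Green 11.566, Teal 9.732, Gold 11.336.
Rounding to the nearest integer gives Blue 10, Silver 7, Violet 9, Amber 9, Green 12, Teal 10, Gold 11 — total 68, matching the house size, so no adjustment is needed.
Amber receives 9.

9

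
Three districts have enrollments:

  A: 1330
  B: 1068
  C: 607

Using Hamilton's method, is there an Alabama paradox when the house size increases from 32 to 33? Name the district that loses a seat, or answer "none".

none

At 32 seats: A 14, B 11, C 7.
At 33 seats: A 14, B 12, C 7.
No district's allocation decreased.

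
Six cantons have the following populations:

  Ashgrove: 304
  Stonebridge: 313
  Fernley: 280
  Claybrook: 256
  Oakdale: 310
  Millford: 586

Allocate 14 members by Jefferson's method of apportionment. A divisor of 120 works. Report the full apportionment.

Ashgrove 2; Stonebridge 2; Fernley 2; Claybrook 2; Oakdale 2; Millford 4

With modified divisor 120: modified quotas Ashgrove 2.533, Stonebridge 2.608, Fernley 2.333, Claybrook 2.133, Oakdale 2.583, Millford 4.883.
Rounding down: Ashgrove 2, Stonebridge 2, Fernley 2, Claybrook 2, Oakdale 2, Millford 4 (total 14).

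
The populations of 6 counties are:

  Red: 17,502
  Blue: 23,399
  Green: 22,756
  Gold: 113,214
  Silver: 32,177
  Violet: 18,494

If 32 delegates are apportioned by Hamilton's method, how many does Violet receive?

Standard divisor: 227542 ÷ 32 ≈ 7110.688.
Standard quotas: Red 2.4614, Blue 3.2907, Green 3.2003, Gold 15.9217, Silver 4.5252, Violet 2.6009.
Lower quotas: Red 2, Blue 3, Green 3, Gold 15, Silver 4, Violet 2 (sum 29, leaving 3 seats).
Remainders in descending order: Gold 0.9217, Violet 0.6009, Silver 0.5252, Red 0.4614, Blue 0.2907, Green 0.2003.
The surplus seats go to Gold, Violet, Silver.
Violet receives 3.

3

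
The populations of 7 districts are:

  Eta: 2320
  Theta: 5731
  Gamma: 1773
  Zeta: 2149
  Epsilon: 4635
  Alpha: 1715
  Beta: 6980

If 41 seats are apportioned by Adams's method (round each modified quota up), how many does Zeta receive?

Standard divisor 25303/41 ≈ 617.146; standard quotas: Eta 3.759, Theta 9.286, Gamma 2.873, Zeta 3.482, Epsilon 7.510, Alpha 2.779, Beta 11.310.
Rounding up gives 4, 10, 3, 4, 8, 3, 12 = 44 seats, so the divisor must be adjusted.
With modified divisor 680: modified quotas Eta 3.412, Theta 8.428, Gamma 2.607, Zeta 3.160, Epsilon 6.816, Alpha 2.522, Beta 10.265.
Rounding up: Eta 4, Theta 9, Gamma 3, Zeta 4, Epsilon 7, Alpha 3, Beta 11 (total 41).
Zeta receives 4.

4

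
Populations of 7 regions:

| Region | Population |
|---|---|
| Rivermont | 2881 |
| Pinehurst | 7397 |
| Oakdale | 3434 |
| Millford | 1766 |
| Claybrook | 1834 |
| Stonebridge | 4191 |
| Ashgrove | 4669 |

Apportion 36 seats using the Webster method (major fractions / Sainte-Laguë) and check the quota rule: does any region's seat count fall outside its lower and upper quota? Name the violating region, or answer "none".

none

Standard quotas: Rivermont 3.963, Pinehurst 10.175, Oakdale 4.724, Millford 2.429, Claybrook 2.523, Stonebridge 5.765, Ashgrove 6.422.
Webster allocation: Rivermont 4, Pinehurst 10, Oakdale 5, Millford 2, Claybrook 3, Stonebridge 6, Ashgrove 6.
Every allocation lies between the lower and upper quota.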